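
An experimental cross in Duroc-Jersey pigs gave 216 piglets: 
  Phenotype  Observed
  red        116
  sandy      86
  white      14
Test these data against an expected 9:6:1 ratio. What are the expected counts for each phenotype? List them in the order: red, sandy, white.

121.5, 81, 13.5

Total ratio parts = 16. Expected numbers out of 216:
  red: 216 × 9/16 = 121.5
  sandy: 216 × 6/16 = 81
  white: 216 × 1/16 = 13.5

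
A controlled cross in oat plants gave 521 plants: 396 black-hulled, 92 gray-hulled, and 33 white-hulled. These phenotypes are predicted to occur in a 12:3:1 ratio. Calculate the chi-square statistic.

Total ratio parts = 16. Expected numbers out of 521:
  black-hulled: 521 × 12/16 = 390.75
  gray-hulled: 521 × 3/16 = 97.6875
  white-hulled: 521 × 1/16 = 32.5625
χ² = Σ (O − E)² / E
  black-hulled: (396 − 390.75)² / 390.75 = 0.0705
  gray-hulled: (92 − 97.6875)² / 97.6875 = 0.3311
  white-hulled: (33 − 32.5625)² / 32.5625 = 0.0059
χ² = 0.0705 + 0.3311 + 0.0059 = 0.4075 ≈ 0.408

0.408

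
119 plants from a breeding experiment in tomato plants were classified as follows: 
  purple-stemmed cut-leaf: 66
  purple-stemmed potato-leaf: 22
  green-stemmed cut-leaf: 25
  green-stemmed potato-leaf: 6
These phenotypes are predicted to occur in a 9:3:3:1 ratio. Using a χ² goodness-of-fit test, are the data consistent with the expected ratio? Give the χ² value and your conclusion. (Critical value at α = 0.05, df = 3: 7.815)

0.619; consistent

Under the 9:3:3:1 hypothesis (Σ ratio = 16, N = 119):
  purple-stemmed cut-leaf: 119 × 9/16 = 66.9375
  purple-stemmed potato-leaf: 119 × 3/16 = 22.3125
  green-stemmed cut-leaf: 119 × 3/16 = 22.3125
  green-stemmed potato-leaf: 119 × 1/16 = 7.4375
χ² = Σ (O − E)² / E
  purple-stemmed cut-leaf: (66 − 66.9375)² / 66.9375 = 0.0131
  purple-stemmed potato-leaf: (22 − 22.3125)² / 22.3125 = 0.0044
  green-stemmed cut-leaf: (25 − 22.3125)² / 22.3125 = 0.3237
  green-stemmed potato-leaf: (6 − 7.4375)² / 7.4375 = 0.2778
χ² = 0.0131 + 0.0044 + 0.3237 + 0.2778 = 0.619
Degrees of freedom = 4 − 1 = 3; critical value at α = 0.05 is 7.815.
Since 0.619 < 7.815, we fail to reject the null hypothesis — the data are consistent with the 9:3:3:1 ratio.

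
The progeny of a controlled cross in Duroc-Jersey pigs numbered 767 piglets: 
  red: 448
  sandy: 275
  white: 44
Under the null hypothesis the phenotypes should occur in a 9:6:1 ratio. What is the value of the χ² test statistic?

Expected counts for N = 767 under a 9:6:1 ratio (total parts = 16):
  red: 767 × 9/16 = 431.4375
  sandy: 767 × 6/16 = 287.625
  white: 767 × 1/16 = 47.9375
χ² = Σ (O − E)² / E
  red: (448 − 431.4375)² / 431.4375 = 0.6358
  sandy: (275 − 287.625)² / 287.625 = 0.5542
  white: (44 − 47.9375)² / 47.9375 = 0.3234
χ² = 0.6358 + 0.5542 + 0.3234 = 1.5134 ≈ 1.513

1.513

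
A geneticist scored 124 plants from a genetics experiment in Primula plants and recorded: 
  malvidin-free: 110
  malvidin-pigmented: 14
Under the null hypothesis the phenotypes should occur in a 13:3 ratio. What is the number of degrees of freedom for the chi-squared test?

1

A goodness-of-fit test with 2 phenotype classes has df = 2 − 1 = 1.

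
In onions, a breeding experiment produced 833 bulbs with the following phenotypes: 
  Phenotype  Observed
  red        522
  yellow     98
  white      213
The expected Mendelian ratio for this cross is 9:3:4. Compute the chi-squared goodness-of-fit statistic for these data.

27.880

Under the 9:3:4 hypothesis (Σ ratio = 16, N = 833):
  red: 833 × 9/16 = 468.5625
  yellow: 833 × 3/16 = 156.1875
  white: 833 × 4/16 = 208.25
χ² = Σ (O − E)² / E
  red: (522 − 468.5625)² / 468.5625 = 6.0943
  yellow: (98 − 156.1875)² / 156.1875 = 21.6777
  white: (213 − 208.25)² / 208.25 = 0.1083
χ² = 6.0943 + 21.6777 + 0.1083 = 27.8803 ≈ 27.880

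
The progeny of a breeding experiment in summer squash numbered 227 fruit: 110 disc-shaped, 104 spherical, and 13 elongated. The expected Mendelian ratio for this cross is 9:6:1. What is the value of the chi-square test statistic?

The 9:6:1 ratio has 16 parts, so with N = 227 the expected counts are:
  disc-shaped: 227 × 9/16 = 127.6875
  spherical: 227 × 6/16 = 85.125
  elongated: 227 × 1/16 = 14.1875
χ² = Σ (O − E)² / E
  disc-shaped: (110 − 127.6875)² / 127.6875 = 2.4501
  spherical: (104 − 85.125)² / 85.125 = 4.1852
  elongated: (13 − 14.1875)² / 14.1875 = 0.0994
χ² = 2.4501 + 4.1852 + 0.0994 = 6.7347 ≈ 6.735

6.735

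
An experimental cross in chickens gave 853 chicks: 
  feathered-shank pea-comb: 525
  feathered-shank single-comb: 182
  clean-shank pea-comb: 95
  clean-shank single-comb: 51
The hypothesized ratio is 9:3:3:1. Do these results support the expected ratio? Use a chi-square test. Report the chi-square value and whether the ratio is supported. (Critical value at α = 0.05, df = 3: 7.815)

Expected counts for N = 853 under a 9:3:3:1 ratio (total parts = 16):
  feathered-shank pea-comb: 853 × 9/16 = 479.8125
  feathered-shank single-comb: 853 × 3/16 = 159.9375
  clean-shank pea-comb: 853 × 3/16 = 159.9375
  clean-shank single-comb: 853 × 1/16 = 53.3125
χ² = Σ (O − E)² / E
  feathered-shank pea-comb: (525 − 479.8125)² / 479.8125 = 4.2556
  feathered-shank single-comb: (182 − 159.9375)² / 159.9375 = 3.0434
  clean-shank pea-comb: (95 − 159.9375)² / 159.9375 = 26.3658
  clean-shank single-comb: (51 − 53.3125)² / 53.3125 = 0.1003
χ² = 4.2556 + 3.0434 + 26.3658 + 0.1003 = 33.7651 ≈ 33.765
Degrees of freedom = 4 − 1 = 3; critical value at α = 0.05 is 7.815.
Since 33.765 > 7.815, we reject the null hypothesis — the data do not fit the 9:3:3:1 ratio.

33.765; not consistent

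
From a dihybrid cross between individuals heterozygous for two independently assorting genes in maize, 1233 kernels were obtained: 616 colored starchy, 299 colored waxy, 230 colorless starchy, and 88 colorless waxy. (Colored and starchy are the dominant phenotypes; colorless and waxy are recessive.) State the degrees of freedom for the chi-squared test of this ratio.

A dihybrid F₂ with independent assortment and complete dominance at both loci gives a 9:3:3:1 phenotypic ratio.
A goodness-of-fit test with 4 phenotype classes has df = 4 − 1 = 3.

3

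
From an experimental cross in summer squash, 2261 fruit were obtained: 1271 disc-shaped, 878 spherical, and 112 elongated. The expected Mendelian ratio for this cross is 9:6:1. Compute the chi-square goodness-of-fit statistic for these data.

Expected counts for N = 2261 under a 9:6:1 ratio (total parts = 16):
  disc-shaped: 2261 × 9/16 = 1271.8125
  spherical: 2261 × 6/16 = 847.875
  elongated: 2261 × 1/16 = 141.3125
χ² = Σ (O − E)² / E
  disc-shaped: (1271 − 1271.8125)² / 1271.8125 = 0.0005
  spherical: (878 − 847.875)² / 847.875 = 1.0703
  elongated: (112 − 141.3125)² / 141.3125 = 6.0803
χ² = 0.0005 + 1.0703 + 6.0803 = 7.1511 ≈ 7.151

7.151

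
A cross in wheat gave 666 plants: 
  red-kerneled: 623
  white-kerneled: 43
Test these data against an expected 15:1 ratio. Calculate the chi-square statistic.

The 15:1 ratio has 16 parts, so with N = 666 the expected counts are:
  red-kerneled: 666 × 15/16 = 624.375
  white-kerneled: 666 × 1/16 = 41.625
χ² = Σ (O − E)² / E
  red-kerneled: (623 − 624.375)² / 624.375 = 0.0030
  white-kerneled: (43 − 41.625)² / 41.625 = 0.0454
χ² = 0.0030 + 0.0454 = 0.0484 ≈ 0.048

0.048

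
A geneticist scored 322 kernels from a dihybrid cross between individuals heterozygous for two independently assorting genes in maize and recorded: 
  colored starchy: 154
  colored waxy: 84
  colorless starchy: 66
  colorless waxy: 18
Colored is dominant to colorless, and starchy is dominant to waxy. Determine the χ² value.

14.055

A dihybrid F₂ with independent assortment and complete dominance at both loci gives a 9:3:3:1 phenotypic ratio.
The 9:3:3:1 ratio has 16 parts, so with N = 322 the expected counts are:
  colored starchy: 322 × 9/16 = 181.125
  colored waxy: 322 × 3/16 = 60.375
  colorless starchy: 322 × 3/16 = 60.375
  colorless waxy: 322 × 1/16 = 20.125
χ² = Σ (O − E)² / E
  colored starchy: (154 − 181.125)² / 181.125 = 4.0622
  colored waxy: (84 − 60.375)² / 60.375 = 9.2446
  colorless starchy: (66 − 60.375)² / 60.375 = 0.5241
  colorless waxy: (18 − 20.125)² / 20.125 = 0.2244
χ² = 4.0622 + 9.2446 + 0.5241 + 0.2244 = 14.0553 ≈ 14.055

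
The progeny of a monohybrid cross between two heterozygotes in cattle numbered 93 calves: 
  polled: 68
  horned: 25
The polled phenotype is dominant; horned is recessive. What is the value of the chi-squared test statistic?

0.176

For a monohybrid cross between heterozygotes with complete dominance, the expected phenotypic ratio is 3:1.
Expected counts for N = 93 under a 3:1 ratio (total parts = 4):
  polled: 93 × 3/4 = 69.75
  horned: 93 × 1/4 = 23.25
χ² = Σ (O − E)² / E
  polled: (68 − 69.75)² / 69.75 = 0.0439
  horned: (25 − 23.25)² / 23.25 = 0.1317
χ² = 0.0439 + 0.1317 = 0.1756 ≈ 0.176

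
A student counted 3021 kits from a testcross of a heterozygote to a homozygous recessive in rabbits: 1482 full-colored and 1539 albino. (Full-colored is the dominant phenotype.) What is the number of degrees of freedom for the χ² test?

A testcross of a heterozygote (Aa × aa) gives a 1:1 phenotypic ratio.
A goodness-of-fit test with 2 phenotype classes has df = 2 − 1 = 1.

1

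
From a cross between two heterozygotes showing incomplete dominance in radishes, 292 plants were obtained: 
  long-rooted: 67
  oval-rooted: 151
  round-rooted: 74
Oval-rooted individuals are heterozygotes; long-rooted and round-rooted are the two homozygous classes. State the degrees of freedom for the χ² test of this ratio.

2

With incomplete dominance, a heterozygote × heterozygote cross gives a 1:2:1 phenotypic ratio.
A goodness-of-fit test with 3 phenotype classes has df = 3 − 1 = 2.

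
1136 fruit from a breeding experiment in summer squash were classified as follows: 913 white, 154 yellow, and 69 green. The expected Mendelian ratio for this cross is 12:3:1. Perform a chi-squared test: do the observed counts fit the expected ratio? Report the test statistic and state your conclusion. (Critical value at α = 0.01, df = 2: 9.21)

20.766; not consistent

The 12:3:1 ratio has 16 parts, so with N = 1136 the expected counts are:
  white: 1136 × 12/16 = 852
  yellow: 1136 × 3/16 = 213
  green: 1136 × 1/16 = 71
χ² = Σ (O − E)² / E
  white: (913 − 852)² / 852 = 4.3674
  yellow: (154 − 213)² / 213 = 16.3427
  green: (69 − 71)² / 71 = 0.0563
χ² = 4.3674 + 16.3427 + 0.0563 = 20.7664 ≈ 20.766
Degrees of freedom = 3 − 1 = 2; critical value at α = 0.01 is 9.21.
Since 20.766 > 9.21, we reject the null hypothesis — the data do not fit the 12:3:1 ratio.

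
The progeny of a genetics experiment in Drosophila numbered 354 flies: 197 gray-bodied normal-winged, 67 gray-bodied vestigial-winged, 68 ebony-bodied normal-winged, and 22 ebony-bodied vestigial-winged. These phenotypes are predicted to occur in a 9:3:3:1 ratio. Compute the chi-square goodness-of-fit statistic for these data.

Expected counts for N = 354 under a 9:3:3:1 ratio (total parts = 16):
  gray-bodied normal-winged: 354 × 9/16 = 199.125
  gray-bodied vestigial-winged: 354 × 3/16 = 66.375
  ebony-bodied normal-winged: 354 × 3/16 = 66.375
  ebony-bodied vestigial-winged: 354 × 1/16 = 22.125
χ² = Σ (O − E)² / E
  gray-bodied normal-winged: (197 − 199.125)² / 199.125 = 0.0227
  gray-bodied vestigial-winged: (67 − 66.375)² / 66.375 = 0.0059
  ebony-bodied normal-winged: (68 − 66.375)² / 66.375 = 0.0398
  ebony-bodied vestigial-winged: (22 − 22.125)² / 22.125 = 0.0007
χ² = 0.0227 + 0.0059 + 0.0398 + 0.0007 = 0.0691 ≈ 0.069

0.069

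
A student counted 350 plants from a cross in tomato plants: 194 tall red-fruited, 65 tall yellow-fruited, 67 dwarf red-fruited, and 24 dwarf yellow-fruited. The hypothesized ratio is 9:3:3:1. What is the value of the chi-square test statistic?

0.283

Under the 9:3:3:1 hypothesis (Σ ratio = 16, N = 350):
  tall red-fruited: 350 × 9/16 = 196.875
  tall yellow-fruited: 350 × 3/16 = 65.625
  dwarf red-fruited: 350 × 3/16 = 65.625
  dwarf yellow-fruited: 350 × 1/16 = 21.875
χ² = Σ (O − E)² / E
  tall red-fruited: (194 − 196.875)² / 196.875 = 0.0420
  tall yellow-fruited: (65 − 65.625)² / 65.625 = 0.0060
  dwarf red-fruited: (67 − 65.625)² / 65.625 = 0.0288
  dwarf yellow-fruited: (24 − 21.875)² / 21.875 = 0.2064
χ² = 0.0420 + 0.0060 + 0.0288 + 0.2064 = 0.2832 ≈ 0.283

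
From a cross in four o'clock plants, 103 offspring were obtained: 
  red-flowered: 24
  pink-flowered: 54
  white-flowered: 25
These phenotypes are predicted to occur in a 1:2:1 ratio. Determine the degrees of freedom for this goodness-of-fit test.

2

A goodness-of-fit test with 3 phenotype classes has df = 3 − 1 = 2.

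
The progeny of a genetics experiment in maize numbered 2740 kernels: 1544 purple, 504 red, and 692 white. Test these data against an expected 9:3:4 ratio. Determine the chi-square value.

Under the 9:3:4 hypothesis (Σ ratio = 16, N = 2740):
  purple: 2740 × 9/16 = 1541.25
  red: 2740 × 3/16 = 513.75
  white: 2740 × 4/16 = 685
χ² = Σ (O − E)² / E
  purple: (1544 − 1541.25)² / 1541.25 = 0.0049
  red: (504 − 513.75)² / 513.75 = 0.1850
  white: (692 − 685)² / 685 = 0.0715
χ² = 0.0049 + 0.1850 + 0.0715 = 0.2614 ≈ 0.261

0.261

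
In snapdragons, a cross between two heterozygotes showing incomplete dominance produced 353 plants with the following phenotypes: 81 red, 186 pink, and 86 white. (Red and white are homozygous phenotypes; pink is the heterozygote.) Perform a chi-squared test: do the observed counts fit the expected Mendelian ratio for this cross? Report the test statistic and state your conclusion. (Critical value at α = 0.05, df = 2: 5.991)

1.164; consistent

With incomplete dominance, a heterozygote × heterozygote cross gives a 1:2:1 phenotypic ratio.
Expected counts for N = 353 under a 1:2:1 ratio (total parts = 4):
  red: 353 × 1/4 = 88.25
  pink: 353 × 2/4 = 176.5
  white: 353 × 1/4 = 88.25
χ² = Σ (O − E)² / E
  red: (81 − 88.25)² / 88.25 = 0.5956
  pink: (186 − 176.5)² / 176.5 = 0.5113
  white: (86 − 88.25)² / 88.25 = 0.0574
χ² = 0.5956 + 0.5113 + 0.0574 = 1.1643 ≈ 1.164
Degrees of freedom = 3 − 1 = 2; critical value at α = 0.05 is 5.991.
Since 1.164 < 5.991, we fail to reject the null hypothesis — the data are consistent with the 1:2:1 ratio.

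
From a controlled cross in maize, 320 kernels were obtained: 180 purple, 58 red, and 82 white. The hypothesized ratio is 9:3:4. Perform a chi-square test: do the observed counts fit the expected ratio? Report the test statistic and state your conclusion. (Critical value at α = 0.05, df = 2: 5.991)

Expected counts for N = 320 under a 9:3:4 ratio (total parts = 16):
  purple: 320 × 9/16 = 180
  red: 320 × 3/16 = 60
  white: 320 × 4/16 = 80
χ² = Σ (O − E)² / E
  purple: (180 − 180)² / 180 = 0.0000
  red: (58 − 60)² / 60 = 0.0667
  white: (82 − 80)² / 80 = 0.0500
χ² = 0.0000 + 0.0667 + 0.0500 = 0.1167 ≈ 0.117
Degrees of freedom = 3 − 1 = 2; critical value at α = 0.05 is 5.991.
Since 0.117 < 5.991, we fail to reject the null hypothesis — the data are consistent with the 9:3:4 ratio.

0.117; consistent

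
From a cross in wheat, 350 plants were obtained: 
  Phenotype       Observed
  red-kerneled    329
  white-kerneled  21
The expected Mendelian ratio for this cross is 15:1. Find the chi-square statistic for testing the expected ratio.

0.037

Expected counts for N = 350 under a 15:1 ratio (total parts = 16):
  red-kerneled: 350 × 15/16 = 328.125
  white-kerneled: 350 × 1/16 = 21.875
χ² = Σ (O − E)² / E
  red-kerneled: (329 − 328.125)² / 328.125 = 0.0023
  white-kerneled: (21 − 21.875)² / 21.875 = 0.0350
χ² = 0.0023 + 0.0350 = 0.0373 ≈ 0.037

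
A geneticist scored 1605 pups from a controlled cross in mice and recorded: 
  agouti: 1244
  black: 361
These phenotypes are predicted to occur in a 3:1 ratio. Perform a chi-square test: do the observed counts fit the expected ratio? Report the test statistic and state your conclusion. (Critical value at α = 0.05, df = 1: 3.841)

The 3:1 ratio has 4 parts, so with N = 1605 the expected counts are:
  agouti: 1605 × 3/4 = 1203.75
  black: 1605 × 1/4 = 401.25
χ² = Σ (O − E)² / E
  agouti: (1244 − 1203.75)² / 1203.75 = 1.3458
  black: (361 − 401.25)² / 401.25 = 4.0375
χ² = 1.3458 + 4.0375 = 5.3833 ≈ 5.383
Degrees of freedom = 2 − 1 = 1; critical value at α = 0.05 is 3.841.
Since 5.383 > 3.841, we reject the null hypothesis — the data do not fit the 3:1 ratio.

5.383; not consistent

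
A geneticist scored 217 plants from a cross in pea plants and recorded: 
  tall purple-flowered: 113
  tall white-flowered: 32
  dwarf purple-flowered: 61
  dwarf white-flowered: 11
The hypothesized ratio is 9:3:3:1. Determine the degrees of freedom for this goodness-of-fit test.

3

A goodness-of-fit test with 4 phenotype classes has df = 4 − 1 = 3.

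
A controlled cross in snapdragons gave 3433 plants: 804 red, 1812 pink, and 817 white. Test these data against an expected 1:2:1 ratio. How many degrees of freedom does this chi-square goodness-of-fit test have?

A goodness-of-fit test with 3 phenotype classes has df = 3 − 1 = 2.

2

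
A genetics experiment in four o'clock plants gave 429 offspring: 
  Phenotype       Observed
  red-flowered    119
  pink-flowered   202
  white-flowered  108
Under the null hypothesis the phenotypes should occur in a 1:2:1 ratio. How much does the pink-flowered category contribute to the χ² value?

0.728

Expected counts for N = 429 under a 1:2:1 ratio (total parts = 4):
  red-flowered: 429 × 1/4 = 107.25
  pink-flowered: 429 × 2/4 = 214.5
  white-flowered: 429 × 1/4 = 107.25
Contribution of pink-flowered: (202 − 214.5)² / 214.5 = 0.7284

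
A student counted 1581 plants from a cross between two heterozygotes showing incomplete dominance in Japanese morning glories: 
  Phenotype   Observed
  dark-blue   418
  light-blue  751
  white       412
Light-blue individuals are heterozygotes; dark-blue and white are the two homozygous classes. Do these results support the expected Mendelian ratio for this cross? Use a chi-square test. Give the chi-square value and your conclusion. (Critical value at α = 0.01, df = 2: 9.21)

3.993; consistent

With incomplete dominance, a heterozygote × heterozygote cross gives a 1:2:1 phenotypic ratio.
Under the 1:2:1 hypothesis (Σ ratio = 4, N = 1581):
  dark-blue: 1581 × 1/4 = 395.25
  light-blue: 1581 × 2/4 = 790.5
  white: 1581 × 1/4 = 395.25
χ² = Σ (O − E)² / E
  dark-blue: (418 − 395.25)² / 395.25 = 1.3095
  light-blue: (751 − 790.5)² / 790.5 = 1.9738
  white: (412 − 395.25)² / 395.25 = 0.7098
χ² = 1.3095 + 1.9738 + 0.7098 = 3.9931 ≈ 3.993
Degrees of freedom = 3 − 1 = 2; critical value at α = 0.01 is 9.21.
Since 3.993 < 9.21, we fail to reject the null hypothesis — the data are consistent with the 1:2:1 ratio.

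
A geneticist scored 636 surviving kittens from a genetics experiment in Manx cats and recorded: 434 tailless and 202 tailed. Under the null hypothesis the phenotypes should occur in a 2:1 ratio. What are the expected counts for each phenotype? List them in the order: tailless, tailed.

The 2:1 ratio has 3 parts, so with N = 636 the expected counts are:
  tailless: 636 × 2/3 = 424
  tailed: 636 × 1/3 = 212

424, 212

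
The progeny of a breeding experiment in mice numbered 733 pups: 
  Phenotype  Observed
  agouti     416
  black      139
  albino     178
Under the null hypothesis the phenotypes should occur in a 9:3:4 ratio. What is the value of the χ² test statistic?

0.201

Total ratio parts = 16. Expected numbers out of 733:
  agouti: 733 × 9/16 = 412.3125
  black: 733 × 3/16 = 137.4375
  albino: 733 × 4/16 = 183.25
χ² = Σ (O − E)² / E
  agouti: (416 − 412.3125)² / 412.3125 = 0.0330
  black: (139 − 137.4375)² / 137.4375 = 0.0178
  albino: (178 − 183.25)² / 183.25 = 0.1504
χ² = 0.0330 + 0.0178 + 0.1504 = 0.2012 ≈ 0.201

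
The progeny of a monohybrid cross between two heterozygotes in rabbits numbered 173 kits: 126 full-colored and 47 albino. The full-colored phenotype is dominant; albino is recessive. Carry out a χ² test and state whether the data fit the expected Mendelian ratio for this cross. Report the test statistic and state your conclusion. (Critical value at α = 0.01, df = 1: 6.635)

0.434; consistent

For a monohybrid cross between heterozygotes with complete dominance, the expected phenotypic ratio is 3:1.
The 3:1 ratio has 4 parts, so with N = 173 the expected counts are:
  full-colored: 173 × 3/4 = 129.75
  albino: 173 × 1/4 = 43.25
χ² = Σ (O − E)² / E
  full-colored: (126 − 129.75)² / 129.75 = 0.1084
  albino: (47 − 43.25)² / 43.25 = 0.3251
χ² = 0.1084 + 0.3251 = 0.4335 ≈ 0.434
Degrees of freedom = 2 − 1 = 1; critical value at α = 0.01 is 6.635.
Since 0.434 < 6.635, we fail to reject the null hypothesis — the data are consistent with the 3:1 ratio.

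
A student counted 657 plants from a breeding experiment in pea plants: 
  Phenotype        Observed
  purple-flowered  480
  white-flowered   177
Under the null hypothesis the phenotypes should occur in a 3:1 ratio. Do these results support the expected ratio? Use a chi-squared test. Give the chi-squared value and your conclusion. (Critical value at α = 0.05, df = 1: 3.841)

1.320; consistent

The 3:1 ratio has 4 parts, so with N = 657 the expected counts are:
  purple-flowered: 657 × 3/4 = 492.75
  white-flowered: 657 × 1/4 = 164.25
χ² = Σ (O − E)² / E
  purple-flowered: (480 − 492.75)² / 492.75 = 0.3299
  white-flowered: (177 − 164.25)² / 164.25 = 0.9897
χ² = 0.3299 + 0.9897 = 1.3196 ≈ 1.320
Degrees of freedom = 2 − 1 = 1; critical value at α = 0.05 is 3.841.
Since 1.320 < 3.841, we fail to reject the null hypothesis — the data are consistent with the 3:1 ratio.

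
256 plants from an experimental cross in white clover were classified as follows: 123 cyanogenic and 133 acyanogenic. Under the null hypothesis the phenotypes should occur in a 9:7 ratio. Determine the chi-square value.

7.000

Expected counts for N = 256 under a 9:7 ratio (total parts = 16):
  cyanogenic: 256 × 9/16 = 144
  acyanogenic: 256 × 7/16 = 112
χ² = Σ (O − E)² / E
  cyanogenic: (123 − 144)² / 144 = 3.0625
  acyanogenic: (133 − 112)² / 112 = 3.9375
χ² = 3.0625 + 3.9375 = 7.000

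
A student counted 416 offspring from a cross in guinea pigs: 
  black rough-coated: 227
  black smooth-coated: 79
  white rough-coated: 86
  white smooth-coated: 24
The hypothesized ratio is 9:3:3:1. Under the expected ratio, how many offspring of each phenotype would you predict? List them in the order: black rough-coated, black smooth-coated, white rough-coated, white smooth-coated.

234, 78, 78, 26

Under the 9:3:3:1 hypothesis (Σ ratio = 16, N = 416):
  black rough-coated: 416 × 9/16 = 234
  black smooth-coated: 416 × 3/16 = 78
  white rough-coated: 416 × 3/16 = 78
  white smooth-coated: 416 × 1/16 = 26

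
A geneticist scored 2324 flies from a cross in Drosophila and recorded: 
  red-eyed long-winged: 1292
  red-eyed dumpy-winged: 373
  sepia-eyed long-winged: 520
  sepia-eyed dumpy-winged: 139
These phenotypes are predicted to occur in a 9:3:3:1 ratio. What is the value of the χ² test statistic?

25.772

Expected counts for N = 2324 under a 9:3:3:1 ratio (total parts = 16):
  red-eyed long-winged: 2324 × 9/16 = 1307.25
  red-eyed dumpy-winged: 2324 × 3/16 = 435.75
  sepia-eyed long-winged: 2324 × 3/16 = 435.75
  sepia-eyed dumpy-winged: 2324 × 1/16 = 145.25
χ² = Σ (O − E)² / E
  red-eyed long-winged: (1292 − 1307.25)² / 1307.25 = 0.1779
  red-eyed dumpy-winged: (373 − 435.75)² / 435.75 = 9.0363
  sepia-eyed long-winged: (520 − 435.75)² / 435.75 = 16.2893
  sepia-eyed dumpy-winged: (139 − 145.25)² / 145.25 = 0.2689
χ² = 0.1779 + 9.0363 + 16.2893 + 0.2689 = 25.7724 ≈ 25.772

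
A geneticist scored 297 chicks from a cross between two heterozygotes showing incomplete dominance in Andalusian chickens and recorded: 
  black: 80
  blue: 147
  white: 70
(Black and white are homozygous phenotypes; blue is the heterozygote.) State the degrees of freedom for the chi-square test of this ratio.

2

With incomplete dominance, a heterozygote × heterozygote cross gives a 1:2:1 phenotypic ratio.
A goodness-of-fit test with 3 phenotype classes has df = 3 − 1 = 2.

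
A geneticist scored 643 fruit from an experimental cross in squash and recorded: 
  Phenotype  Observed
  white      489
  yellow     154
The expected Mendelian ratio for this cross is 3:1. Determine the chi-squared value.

0.378

Expected counts for N = 643 under a 3:1 ratio (total parts = 4):
  white: 643 × 3/4 = 482.25
  yellow: 643 × 1/4 = 160.75
χ² = Σ (O − E)² / E
  white: (489 − 482.25)² / 482.25 = 0.0945
  yellow: (154 − 160.75)² / 160.75 = 0.2834
χ² = 0.0945 + 0.2834 = 0.3779 ≈ 0.378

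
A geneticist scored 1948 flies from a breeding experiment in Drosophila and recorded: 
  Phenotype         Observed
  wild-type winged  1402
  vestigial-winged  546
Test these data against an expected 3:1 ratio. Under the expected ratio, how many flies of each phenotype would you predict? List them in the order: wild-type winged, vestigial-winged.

The 3:1 ratio has 4 parts, so with N = 1948 the expected counts are:
  wild-type winged: 1948 × 3/4 = 1461
  vestigial-winged: 1948 × 1/4 = 487

1461, 487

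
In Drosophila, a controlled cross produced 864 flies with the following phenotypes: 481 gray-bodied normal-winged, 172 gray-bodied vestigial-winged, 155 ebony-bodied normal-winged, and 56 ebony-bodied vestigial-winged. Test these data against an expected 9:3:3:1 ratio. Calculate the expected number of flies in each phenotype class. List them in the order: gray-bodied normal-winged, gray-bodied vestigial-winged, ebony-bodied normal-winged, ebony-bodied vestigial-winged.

486, 162, 162, 54

Under the 9:3:3:1 hypothesis (Σ ratio = 16, N = 864):
  gray-bodied normal-winged: 864 × 9/16 = 486
  gray-bodied vestigial-winged: 864 × 3/16 = 162
  ebony-bodied normal-winged: 864 × 3/16 = 162
  ebony-bodied vestigial-winged: 864 × 1/16 = 54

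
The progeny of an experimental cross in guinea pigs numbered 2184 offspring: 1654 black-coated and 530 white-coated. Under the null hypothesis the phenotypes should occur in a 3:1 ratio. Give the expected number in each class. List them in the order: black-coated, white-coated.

Under the 3:1 hypothesis (Σ ratio = 4, N = 2184):
  black-coated: 2184 × 3/4 = 1638
  white-coated: 2184 × 1/4 = 546

1638, 546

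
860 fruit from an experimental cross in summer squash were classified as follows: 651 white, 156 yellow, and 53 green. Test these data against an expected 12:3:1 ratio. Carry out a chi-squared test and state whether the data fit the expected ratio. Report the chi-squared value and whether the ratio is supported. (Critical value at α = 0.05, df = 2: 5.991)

0.237; consistent

Total ratio parts = 16. Expected numbers out of 860:
  white: 860 × 12/16 = 645
  yellow: 860 × 3/16 = 161.25
  green: 860 × 1/16 = 53.75
χ² = Σ (O − E)² / E
  white: (651 − 645)² / 645 = 0.0558
  yellow: (156 − 161.25)² / 161.25 = 0.1709
  green: (53 − 53.75)² / 53.75 = 0.0105
χ² = 0.0558 + 0.1709 + 0.0105 = 0.2372 ≈ 0.237
Degrees of freedom = 3 − 1 = 2; critical value at α = 0.05 is 5.991.
Since 0.237 < 5.991, we fail to reject the null hypothesis — the data are consistent with the 12:3:1 ratio.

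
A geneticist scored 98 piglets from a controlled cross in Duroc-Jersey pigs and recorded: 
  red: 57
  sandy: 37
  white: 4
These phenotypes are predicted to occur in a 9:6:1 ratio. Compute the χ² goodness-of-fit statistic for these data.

0.803

Expected counts for N = 98 under a 9:6:1 ratio (total parts = 16):
  red: 98 × 9/16 = 55.125
  sandy: 98 × 6/16 = 36.75
  white: 98 × 1/16 = 6.125
χ² = Σ (O − E)² / E
  red: (57 − 55.125)² / 55.125 = 0.0638
  sandy: (37 − 36.75)² / 36.75 = 0.0017
  white: (4 − 6.125)² / 6.125 = 0.7372
χ² = 0.0638 + 0.0017 + 0.7372 = 0.8027 ≈ 0.803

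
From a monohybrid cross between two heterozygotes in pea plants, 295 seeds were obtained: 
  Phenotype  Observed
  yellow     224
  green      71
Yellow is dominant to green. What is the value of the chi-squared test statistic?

0.137

For a monohybrid cross between heterozygotes with complete dominance, the expected phenotypic ratio is 3:1.
The 3:1 ratio has 4 parts, so with N = 295 the expected counts are:
  yellow: 295 × 3/4 = 221.25
  green: 295 × 1/4 = 73.75
χ² = Σ (O − E)² / E
  yellow: (224 − 221.25)² / 221.25 = 0.0342
  green: (71 − 73.75)² / 73.75 = 0.1025
χ² = 0.0342 + 0.1025 = 0.1367 ≈ 0.137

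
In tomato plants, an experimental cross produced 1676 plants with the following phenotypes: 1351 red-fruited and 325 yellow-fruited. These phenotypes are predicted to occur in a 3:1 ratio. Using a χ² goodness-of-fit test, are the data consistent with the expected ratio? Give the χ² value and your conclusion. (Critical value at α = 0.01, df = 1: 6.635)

28.118; not consistent

Expected counts for N = 1676 under a 3:1 ratio (total parts = 4):
  red-fruited: 1676 × 3/4 = 1257
  yellow-fruited: 1676 × 1/4 = 419
χ² = Σ (O − E)² / E
  red-fruited: (1351 − 1257)² / 1257 = 7.0294
  yellow-fruited: (325 − 419)² / 419 = 21.0883
χ² = 7.0294 + 21.0883 = 28.1177 ≈ 28.118
Degrees of freedom = 2 − 1 = 1; critical value at α = 0.01 is 6.635.
Since 28.118 > 6.635, we reject the null hypothesis — the data do not fit the 3:1 ratio.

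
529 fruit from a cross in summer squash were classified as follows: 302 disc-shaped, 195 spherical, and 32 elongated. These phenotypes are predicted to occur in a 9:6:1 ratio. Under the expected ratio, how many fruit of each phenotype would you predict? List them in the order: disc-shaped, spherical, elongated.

297.5625, 198.375, 33.0625

The 9:6:1 ratio has 16 parts, so with N = 529 the expected counts are:
  disc-shaped: 529 × 9/16 = 297.5625
  spherical: 529 × 6/16 = 198.375
  elongated: 529 × 1/16 = 33.0625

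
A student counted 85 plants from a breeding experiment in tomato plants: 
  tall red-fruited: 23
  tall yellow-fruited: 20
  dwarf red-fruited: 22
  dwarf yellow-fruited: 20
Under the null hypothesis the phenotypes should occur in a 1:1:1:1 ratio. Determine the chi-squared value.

0.318

Expected counts for N = 85 under a 1:1:1:1 ratio (total parts = 4):
  tall red-fruited: 85 × 1/4 = 21.25
  tall yellow-fruited: 85 × 1/4 = 21.25
  dwarf red-fruited: 85 × 1/4 = 21.25
  dwarf yellow-fruited: 85 × 1/4 = 21.25
χ² = Σ (O − E)² / E
  tall red-fruited: (23 − 21.25)² / 21.25 = 0.1441
  tall yellow-fruited: (20 − 21.25)² / 21.25 = 0.0735
  dwarf red-fruited: (22 − 21.25)² / 21.25 = 0.0265
  dwarf yellow-fruited: (20 − 21.25)² / 21.25 = 0.0735
χ² = 0.1441 + 0.0735 + 0.0265 + 0.0735 = 0.3176 ≈ 0.318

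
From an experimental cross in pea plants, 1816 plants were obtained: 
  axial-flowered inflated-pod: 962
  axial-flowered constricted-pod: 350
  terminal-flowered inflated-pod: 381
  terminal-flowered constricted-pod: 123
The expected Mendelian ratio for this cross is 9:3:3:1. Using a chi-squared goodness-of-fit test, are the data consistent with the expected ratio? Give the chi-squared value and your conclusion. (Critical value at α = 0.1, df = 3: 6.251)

Total ratio parts = 16. Expected numbers out of 1816:
  axial-flowered inflated-pod: 1816 × 9/16 = 1021.5
  axial-flowered constricted-pod: 1816 × 3/16 = 340.5
  terminal-flowered inflated-pod: 1816 × 3/16 = 340.5
  terminal-flowered constricted-pod: 1816 × 1/16 = 113.5
χ² = Σ (O − E)² / E
  axial-flowered inflated-pod: (962 − 1021.5)² / 1021.5 = 3.4657
  axial-flowered constricted-pod: (350 − 340.5)² / 340.5 = 0.2651
  terminal-flowered inflated-pod: (381 − 340.5)² / 340.5 = 4.8172
  terminal-flowered constricted-pod: (123 − 113.5)² / 113.5 = 0.7952
χ² = 3.4657 + 0.2651 + 4.8172 + 0.7952 = 9.3432 ≈ 9.343
Degrees of freedom = 4 − 1 = 3; critical value at α = 0.1 is 6.251.
Since 9.343 > 6.251, we reject the null hypothesis — the data do not fit the 9:3:3:1 ratio.

9.343; not consistent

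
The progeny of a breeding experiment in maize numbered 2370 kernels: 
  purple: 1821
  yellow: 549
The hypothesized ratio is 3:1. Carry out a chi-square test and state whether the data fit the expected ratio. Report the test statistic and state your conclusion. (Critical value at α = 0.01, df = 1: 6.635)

Expected counts for N = 2370 under a 3:1 ratio (total parts = 4):
  purple: 2370 × 3/4 = 1777.5
  yellow: 2370 × 1/4 = 592.5
χ² = Σ (O − E)² / E
  purple: (1821 − 1777.5)² / 1777.5 = 1.0646
  yellow: (549 − 592.5)² / 592.5 = 3.1937
χ² = 1.0646 + 3.1937 = 4.2583 ≈ 4.258
Degrees of freedom = 2 − 1 = 1; critical value at α = 0.01 is 6.635.
Since 4.258 < 6.635, we fail to reject the null hypothesis — the data are consistent with the 3:1 ratio.

4.258; consistent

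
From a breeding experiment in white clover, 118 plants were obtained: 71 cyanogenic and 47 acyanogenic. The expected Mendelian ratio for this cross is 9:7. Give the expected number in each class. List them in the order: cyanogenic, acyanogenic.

66.375, 51.625

Under the 9:7 hypothesis (Σ ratio = 16, N = 118):
  cyanogenic: 118 × 9/16 = 66.375
  acyanogenic: 118 × 7/16 = 51.625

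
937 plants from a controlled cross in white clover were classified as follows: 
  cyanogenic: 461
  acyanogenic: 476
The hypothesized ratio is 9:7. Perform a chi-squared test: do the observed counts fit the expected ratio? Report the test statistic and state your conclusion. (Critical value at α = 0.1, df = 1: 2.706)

Under the 9:7 hypothesis (Σ ratio = 16, N = 937):
  cyanogenic: 937 × 9/16 = 527.0625
  acyanogenic: 937 × 7/16 = 409.9375
χ² = Σ (O − E)² / E
  cyanogenic: (461 − 527.0625)² / 527.0625 = 8.2803
  acyanogenic: (476 − 409.9375)² / 409.9375 = 10.6461
χ² = 8.2803 + 10.6461 = 18.9264 ≈ 18.926
Degrees of freedom = 2 − 1 = 1; critical value at α = 0.1 is 2.706.
Since 18.926 > 2.706, we reject the null hypothesis — the data do not fit the 9:7 ratio.

18.926; not consistent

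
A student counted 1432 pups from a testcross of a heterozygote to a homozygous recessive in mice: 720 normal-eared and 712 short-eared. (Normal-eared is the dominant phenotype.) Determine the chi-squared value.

0.045

A testcross of a heterozygote (Aa × aa) gives a 1:1 phenotypic ratio.
The 1:1 ratio has 2 parts, so with N = 1432 the expected counts are:
  normal-eared: 1432 × 1/2 = 716
  short-eared: 1432 × 1/2 = 716
χ² = Σ (O − E)² / E
  normal-eared: (720 − 716)² / 716 = 0.0223
  short-eared: (712 − 716)² / 716 = 0.0223
χ² = 0.0223 + 0.0223 = 0.0446 ≈ 0.045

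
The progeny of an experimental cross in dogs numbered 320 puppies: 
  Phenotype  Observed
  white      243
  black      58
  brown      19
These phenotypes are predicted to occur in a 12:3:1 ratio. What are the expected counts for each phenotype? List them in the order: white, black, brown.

240, 60, 20

Expected counts for N = 320 under a 12:3:1 ratio (total parts = 16):
  white: 320 × 12/16 = 240
  black: 320 × 3/16 = 60
  brown: 320 × 1/16 = 20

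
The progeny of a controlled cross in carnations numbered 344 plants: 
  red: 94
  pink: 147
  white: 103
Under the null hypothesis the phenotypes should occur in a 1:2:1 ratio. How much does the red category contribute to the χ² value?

Total ratio parts = 4. Expected numbers out of 344:
  red: 344 × 1/4 = 86
  pink: 344 × 2/4 = 172
  white: 344 × 1/4 = 86
Contribution of red: (94 − 86)² / 86 = 0.7442

0.744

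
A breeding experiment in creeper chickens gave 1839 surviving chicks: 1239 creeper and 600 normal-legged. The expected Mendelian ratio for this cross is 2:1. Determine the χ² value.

0.414

Total ratio parts = 3. Expected numbers out of 1839:
  creeper: 1839 × 2/3 = 1226
  normal-legged: 1839 × 1/3 = 613
χ² = Σ (O − E)² / E
  creeper: (1239 − 1226)² / 1226 = 0.1378
  normal-legged: (600 − 613)² / 613 = 0.2757
χ² = 0.1378 + 0.2757 = 0.4135 ≈ 0.414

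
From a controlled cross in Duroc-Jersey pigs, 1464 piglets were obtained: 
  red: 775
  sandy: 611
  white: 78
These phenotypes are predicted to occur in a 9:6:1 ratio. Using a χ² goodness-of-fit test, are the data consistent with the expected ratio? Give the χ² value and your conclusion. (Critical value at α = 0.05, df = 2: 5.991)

Under the 9:6:1 hypothesis (Σ ratio = 16, N = 1464):
  red: 1464 × 9/16 = 823.5
  sandy: 1464 × 6/16 = 549
  white: 1464 × 1/16 = 91.5
χ² = Σ (O − E)² / E
  red: (775 − 823.5)² / 823.5 = 2.8564
  sandy: (611 − 549)² / 549 = 7.0018
  white: (78 − 91.5)² / 91.5 = 1.9918
χ² = 2.8564 + 7.0018 + 1.9918 = 11.850
Degrees of freedom = 3 − 1 = 2; critical value at α = 0.05 is 5.991.
Since 11.850 > 5.991, we reject the null hypothesis — the data do not fit the 9:6:1 ratio.

11.850; not consistent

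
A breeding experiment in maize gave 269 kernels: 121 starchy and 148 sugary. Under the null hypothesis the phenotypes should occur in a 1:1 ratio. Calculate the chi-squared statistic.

The 1:1 ratio has 2 parts, so with N = 269 the expected counts are:
  starchy: 269 × 1/2 = 134.5
  sugary: 269 × 1/2 = 134.5
χ² = Σ (O − E)² / E
  starchy: (121 − 134.5)² / 134.5 = 1.3550
  sugary: (148 − 134.5)² / 134.5 = 1.3550
χ² = 1.3550 + 1.3550 = 2.710

2.710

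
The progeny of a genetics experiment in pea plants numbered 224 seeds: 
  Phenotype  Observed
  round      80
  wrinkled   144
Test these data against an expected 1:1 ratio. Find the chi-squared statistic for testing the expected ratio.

18.286

Expected counts for N = 224 under a 1:1 ratio (total parts = 2):
  round: 224 × 1/2 = 112
  wrinkled: 224 × 1/2 = 112
χ² = Σ (O − E)² / E
  round: (80 − 112)² / 112 = 9.1429
  wrinkled: (144 − 112)² / 112 = 9.1429
χ² = 9.1429 + 9.1429 = 18.2858 ≈ 18.286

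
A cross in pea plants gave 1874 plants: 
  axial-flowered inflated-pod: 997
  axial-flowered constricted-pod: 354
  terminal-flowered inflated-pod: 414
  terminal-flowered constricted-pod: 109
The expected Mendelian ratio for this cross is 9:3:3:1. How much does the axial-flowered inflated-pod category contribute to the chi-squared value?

3.096

The 9:3:3:1 ratio has 16 parts, so with N = 1874 the expected counts are:
  axial-flowered inflated-pod: 1874 × 9/16 = 1054.125
  axial-flowered constricted-pod: 1874 × 3/16 = 351.375
  terminal-flowered inflated-pod: 1874 × 3/16 = 351.375
  terminal-flowered constricted-pod: 1874 × 1/16 = 117.125
Contribution of axial-flowered inflated-pod: (997 − 1054.125)² / 1054.125 = 3.0957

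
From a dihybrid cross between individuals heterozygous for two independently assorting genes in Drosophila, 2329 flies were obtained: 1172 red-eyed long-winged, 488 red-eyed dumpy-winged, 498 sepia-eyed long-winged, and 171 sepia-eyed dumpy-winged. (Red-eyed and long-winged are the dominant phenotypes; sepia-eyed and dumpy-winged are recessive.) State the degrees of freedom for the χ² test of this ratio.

A dihybrid F₂ with independent assortment and complete dominance at both loci gives a 9:3:3:1 phenotypic ratio.
A goodness-of-fit test with 4 phenotype classes has df = 4 − 1 = 3.

3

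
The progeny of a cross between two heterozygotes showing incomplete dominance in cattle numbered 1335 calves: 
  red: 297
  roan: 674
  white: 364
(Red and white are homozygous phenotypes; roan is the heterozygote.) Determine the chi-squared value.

With incomplete dominance, a heterozygote × heterozygote cross gives a 1:2:1 phenotypic ratio.
Under the 1:2:1 hypothesis (Σ ratio = 4, N = 1335):
  red: 1335 × 1/4 = 333.75
  roan: 1335 × 2/4 = 667.5
  white: 1335 × 1/4 = 333.75
χ² = Σ (O − E)² / E
  red: (297 − 333.75)² / 333.75 = 4.0466
  roan: (674 − 667.5)² / 667.5 = 0.0633
  white: (364 − 333.75)² / 333.75 = 2.7418
χ² = 4.0466 + 0.0633 + 2.7418 = 6.8517 ≈ 6.852

6.852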